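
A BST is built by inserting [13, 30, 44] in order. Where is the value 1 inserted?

Starting tree (level order): [13, None, 30, None, 44]
Insertion path: 13
Result: insert 1 as left child of 13
Final tree (level order): [13, 1, 30, None, None, None, 44]


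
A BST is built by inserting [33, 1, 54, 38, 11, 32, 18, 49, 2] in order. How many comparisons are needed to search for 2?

Search path for 2: 33 -> 1 -> 11 -> 2
Found: True
Comparisons: 4


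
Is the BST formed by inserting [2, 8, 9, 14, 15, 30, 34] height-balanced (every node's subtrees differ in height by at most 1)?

Tree (level-order array): [2, None, 8, None, 9, None, 14, None, 15, None, 30, None, 34]
Definition: a tree is height-balanced if, at every node, |h(left) - h(right)| <= 1 (empty subtree has height -1).
Bottom-up per-node check:
  node 34: h_left=-1, h_right=-1, diff=0 [OK], height=0
  node 30: h_left=-1, h_right=0, diff=1 [OK], height=1
  node 15: h_left=-1, h_right=1, diff=2 [FAIL (|-1-1|=2 > 1)], height=2
  node 14: h_left=-1, h_right=2, diff=3 [FAIL (|-1-2|=3 > 1)], height=3
  node 9: h_left=-1, h_right=3, diff=4 [FAIL (|-1-3|=4 > 1)], height=4
  node 8: h_left=-1, h_right=4, diff=5 [FAIL (|-1-4|=5 > 1)], height=5
  node 2: h_left=-1, h_right=5, diff=6 [FAIL (|-1-5|=6 > 1)], height=6
Node 15 violates the condition: |-1 - 1| = 2 > 1.
Result: Not balanced


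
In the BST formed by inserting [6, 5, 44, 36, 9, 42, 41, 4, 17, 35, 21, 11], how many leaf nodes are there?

Tree built from: [6, 5, 44, 36, 9, 42, 41, 4, 17, 35, 21, 11]
Tree (level-order array): [6, 5, 44, 4, None, 36, None, None, None, 9, 42, None, 17, 41, None, 11, 35, None, None, None, None, 21]
Rule: A leaf has 0 children.
Per-node child counts:
  node 6: 2 child(ren)
  node 5: 1 child(ren)
  node 4: 0 child(ren)
  node 44: 1 child(ren)
  node 36: 2 child(ren)
  node 9: 1 child(ren)
  node 17: 2 child(ren)
  node 11: 0 child(ren)
  node 35: 1 child(ren)
  node 21: 0 child(ren)
  node 42: 1 child(ren)
  node 41: 0 child(ren)
Matching nodes: [4, 11, 21, 41]
Count of leaf nodes: 4


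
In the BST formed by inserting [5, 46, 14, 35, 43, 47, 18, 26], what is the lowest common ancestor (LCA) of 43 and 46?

Tree insertion order: [5, 46, 14, 35, 43, 47, 18, 26]
Tree (level-order array): [5, None, 46, 14, 47, None, 35, None, None, 18, 43, None, 26]
In a BST, the LCA of p=43, q=46 is the first node v on the
root-to-leaf path with p <= v <= q (go left if both < v, right if both > v).
Walk from root:
  at 5: both 43 and 46 > 5, go right
  at 46: 43 <= 46 <= 46, this is the LCA
LCA = 46


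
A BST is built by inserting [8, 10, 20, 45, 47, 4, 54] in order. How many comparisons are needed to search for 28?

Search path for 28: 8 -> 10 -> 20 -> 45
Found: False
Comparisons: 4


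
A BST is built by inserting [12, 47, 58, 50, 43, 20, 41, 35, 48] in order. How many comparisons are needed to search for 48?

Search path for 48: 12 -> 47 -> 58 -> 50 -> 48
Found: True
Comparisons: 5


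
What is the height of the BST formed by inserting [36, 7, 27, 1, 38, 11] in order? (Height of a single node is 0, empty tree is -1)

Insertion order: [36, 7, 27, 1, 38, 11]
Tree (level-order array): [36, 7, 38, 1, 27, None, None, None, None, 11]
Compute height bottom-up (empty subtree = -1):
  height(1) = 1 + max(-1, -1) = 0
  height(11) = 1 + max(-1, -1) = 0
  height(27) = 1 + max(0, -1) = 1
  height(7) = 1 + max(0, 1) = 2
  height(38) = 1 + max(-1, -1) = 0
  height(36) = 1 + max(2, 0) = 3
Height = 3


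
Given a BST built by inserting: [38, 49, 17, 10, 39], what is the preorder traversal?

Tree insertion order: [38, 49, 17, 10, 39]
Tree (level-order array): [38, 17, 49, 10, None, 39]
Preorder traversal: [38, 17, 10, 49, 39]


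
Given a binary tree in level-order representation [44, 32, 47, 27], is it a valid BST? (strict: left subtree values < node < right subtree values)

Level-order array: [44, 32, 47, 27]
Validate using subtree bounds (lo, hi): at each node, require lo < value < hi,
then recurse left with hi=value and right with lo=value.
Preorder trace (stopping at first violation):
  at node 44 with bounds (-inf, +inf): OK
  at node 32 with bounds (-inf, 44): OK
  at node 27 with bounds (-inf, 32): OK
  at node 47 with bounds (44, +inf): OK
No violation found at any node.
Result: Valid BST


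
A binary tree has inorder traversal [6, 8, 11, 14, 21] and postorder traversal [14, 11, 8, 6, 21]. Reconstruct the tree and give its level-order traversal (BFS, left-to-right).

Inorder:   [6, 8, 11, 14, 21]
Postorder: [14, 11, 8, 6, 21]
Algorithm: postorder visits root last, so walk postorder right-to-left;
each value is the root of the current inorder slice — split it at that
value, recurse on the right subtree first, then the left.
Recursive splits:
  root=21; inorder splits into left=[6, 8, 11, 14], right=[]
  root=6; inorder splits into left=[], right=[8, 11, 14]
  root=8; inorder splits into left=[], right=[11, 14]
  root=11; inorder splits into left=[], right=[14]
  root=14; inorder splits into left=[], right=[]
Reconstructed level-order: [21, 6, 8, 11, 14]


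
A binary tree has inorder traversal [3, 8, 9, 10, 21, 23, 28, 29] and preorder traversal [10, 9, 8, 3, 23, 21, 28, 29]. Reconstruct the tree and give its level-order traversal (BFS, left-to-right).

Inorder:  [3, 8, 9, 10, 21, 23, 28, 29]
Preorder: [10, 9, 8, 3, 23, 21, 28, 29]
Algorithm: preorder visits root first, so consume preorder in order;
for each root, split the current inorder slice at that value into
left-subtree inorder and right-subtree inorder, then recurse.
Recursive splits:
  root=10; inorder splits into left=[3, 8, 9], right=[21, 23, 28, 29]
  root=9; inorder splits into left=[3, 8], right=[]
  root=8; inorder splits into left=[3], right=[]
  root=3; inorder splits into left=[], right=[]
  root=23; inorder splits into left=[21], right=[28, 29]
  root=21; inorder splits into left=[], right=[]
  root=28; inorder splits into left=[], right=[29]
  root=29; inorder splits into left=[], right=[]
Reconstructed level-order: [10, 9, 23, 8, 21, 28, 3, 29]


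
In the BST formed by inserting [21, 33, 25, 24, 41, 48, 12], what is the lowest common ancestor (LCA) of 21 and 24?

Tree insertion order: [21, 33, 25, 24, 41, 48, 12]
Tree (level-order array): [21, 12, 33, None, None, 25, 41, 24, None, None, 48]
In a BST, the LCA of p=21, q=24 is the first node v on the
root-to-leaf path with p <= v <= q (go left if both < v, right if both > v).
Walk from root:
  at 21: 21 <= 21 <= 24, this is the LCA
LCA = 21


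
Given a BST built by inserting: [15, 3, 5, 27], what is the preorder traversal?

Tree insertion order: [15, 3, 5, 27]
Tree (level-order array): [15, 3, 27, None, 5]
Preorder traversal: [15, 3, 5, 27]


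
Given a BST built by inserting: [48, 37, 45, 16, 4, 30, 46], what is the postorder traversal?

Tree insertion order: [48, 37, 45, 16, 4, 30, 46]
Tree (level-order array): [48, 37, None, 16, 45, 4, 30, None, 46]
Postorder traversal: [4, 30, 16, 46, 45, 37, 48]


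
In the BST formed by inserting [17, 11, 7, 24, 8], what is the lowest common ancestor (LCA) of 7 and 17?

Tree insertion order: [17, 11, 7, 24, 8]
Tree (level-order array): [17, 11, 24, 7, None, None, None, None, 8]
In a BST, the LCA of p=7, q=17 is the first node v on the
root-to-leaf path with p <= v <= q (go left if both < v, right if both > v).
Walk from root:
  at 17: 7 <= 17 <= 17, this is the LCA
LCA = 17


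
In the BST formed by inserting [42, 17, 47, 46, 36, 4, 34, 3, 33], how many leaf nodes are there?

Tree built from: [42, 17, 47, 46, 36, 4, 34, 3, 33]
Tree (level-order array): [42, 17, 47, 4, 36, 46, None, 3, None, 34, None, None, None, None, None, 33]
Rule: A leaf has 0 children.
Per-node child counts:
  node 42: 2 child(ren)
  node 17: 2 child(ren)
  node 4: 1 child(ren)
  node 3: 0 child(ren)
  node 36: 1 child(ren)
  node 34: 1 child(ren)
  node 33: 0 child(ren)
  node 47: 1 child(ren)
  node 46: 0 child(ren)
Matching nodes: [3, 33, 46]
Count of leaf nodes: 3


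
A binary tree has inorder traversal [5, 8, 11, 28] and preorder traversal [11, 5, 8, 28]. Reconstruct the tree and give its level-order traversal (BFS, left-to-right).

Inorder:  [5, 8, 11, 28]
Preorder: [11, 5, 8, 28]
Algorithm: preorder visits root first, so consume preorder in order;
for each root, split the current inorder slice at that value into
left-subtree inorder and right-subtree inorder, then recurse.
Recursive splits:
  root=11; inorder splits into left=[5, 8], right=[28]
  root=5; inorder splits into left=[], right=[8]
  root=8; inorder splits into left=[], right=[]
  root=28; inorder splits into left=[], right=[]
Reconstructed level-order: [11, 5, 28, 8]


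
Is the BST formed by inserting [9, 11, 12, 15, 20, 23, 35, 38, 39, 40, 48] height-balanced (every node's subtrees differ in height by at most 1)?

Tree (level-order array): [9, None, 11, None, 12, None, 15, None, 20, None, 23, None, 35, None, 38, None, 39, None, 40, None, 48]
Definition: a tree is height-balanced if, at every node, |h(left) - h(right)| <= 1 (empty subtree has height -1).
Bottom-up per-node check:
  node 48: h_left=-1, h_right=-1, diff=0 [OK], height=0
  node 40: h_left=-1, h_right=0, diff=1 [OK], height=1
  node 39: h_left=-1, h_right=1, diff=2 [FAIL (|-1-1|=2 > 1)], height=2
  node 38: h_left=-1, h_right=2, diff=3 [FAIL (|-1-2|=3 > 1)], height=3
  node 35: h_left=-1, h_right=3, diff=4 [FAIL (|-1-3|=4 > 1)], height=4
  node 23: h_left=-1, h_right=4, diff=5 [FAIL (|-1-4|=5 > 1)], height=5
  node 20: h_left=-1, h_right=5, diff=6 [FAIL (|-1-5|=6 > 1)], height=6
  node 15: h_left=-1, h_right=6, diff=7 [FAIL (|-1-6|=7 > 1)], height=7
  node 12: h_left=-1, h_right=7, diff=8 [FAIL (|-1-7|=8 > 1)], height=8
  node 11: h_left=-1, h_right=8, diff=9 [FAIL (|-1-8|=9 > 1)], height=9
  node 9: h_left=-1, h_right=9, diff=10 [FAIL (|-1-9|=10 > 1)], height=10
Node 39 violates the condition: |-1 - 1| = 2 > 1.
Result: Not balanced


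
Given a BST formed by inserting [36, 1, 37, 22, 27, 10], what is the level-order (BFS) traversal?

Tree insertion order: [36, 1, 37, 22, 27, 10]
Tree (level-order array): [36, 1, 37, None, 22, None, None, 10, 27]
BFS from the root, enqueuing left then right child of each popped node:
  queue [36] -> pop 36, enqueue [1, 37], visited so far: [36]
  queue [1, 37] -> pop 1, enqueue [22], visited so far: [36, 1]
  queue [37, 22] -> pop 37, enqueue [none], visited so far: [36, 1, 37]
  queue [22] -> pop 22, enqueue [10, 27], visited so far: [36, 1, 37, 22]
  queue [10, 27] -> pop 10, enqueue [none], visited so far: [36, 1, 37, 22, 10]
  queue [27] -> pop 27, enqueue [none], visited so far: [36, 1, 37, 22, 10, 27]
Result: [36, 1, 37, 22, 10, 27]


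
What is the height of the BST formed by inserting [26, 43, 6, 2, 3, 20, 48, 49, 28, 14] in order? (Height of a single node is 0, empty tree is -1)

Insertion order: [26, 43, 6, 2, 3, 20, 48, 49, 28, 14]
Tree (level-order array): [26, 6, 43, 2, 20, 28, 48, None, 3, 14, None, None, None, None, 49]
Compute height bottom-up (empty subtree = -1):
  height(3) = 1 + max(-1, -1) = 0
  height(2) = 1 + max(-1, 0) = 1
  height(14) = 1 + max(-1, -1) = 0
  height(20) = 1 + max(0, -1) = 1
  height(6) = 1 + max(1, 1) = 2
  height(28) = 1 + max(-1, -1) = 0
  height(49) = 1 + max(-1, -1) = 0
  height(48) = 1 + max(-1, 0) = 1
  height(43) = 1 + max(0, 1) = 2
  height(26) = 1 + max(2, 2) = 3
Height = 3


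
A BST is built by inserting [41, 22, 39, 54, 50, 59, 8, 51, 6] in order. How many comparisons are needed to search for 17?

Search path for 17: 41 -> 22 -> 8
Found: False
Comparisons: 3


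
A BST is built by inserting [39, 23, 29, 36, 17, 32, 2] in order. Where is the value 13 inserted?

Starting tree (level order): [39, 23, None, 17, 29, 2, None, None, 36, None, None, 32]
Insertion path: 39 -> 23 -> 17 -> 2
Result: insert 13 as right child of 2
Final tree (level order): [39, 23, None, 17, 29, 2, None, None, 36, None, 13, 32]


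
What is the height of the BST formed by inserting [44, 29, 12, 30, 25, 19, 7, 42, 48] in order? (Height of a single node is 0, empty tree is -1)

Insertion order: [44, 29, 12, 30, 25, 19, 7, 42, 48]
Tree (level-order array): [44, 29, 48, 12, 30, None, None, 7, 25, None, 42, None, None, 19]
Compute height bottom-up (empty subtree = -1):
  height(7) = 1 + max(-1, -1) = 0
  height(19) = 1 + max(-1, -1) = 0
  height(25) = 1 + max(0, -1) = 1
  height(12) = 1 + max(0, 1) = 2
  height(42) = 1 + max(-1, -1) = 0
  height(30) = 1 + max(-1, 0) = 1
  height(29) = 1 + max(2, 1) = 3
  height(48) = 1 + max(-1, -1) = 0
  height(44) = 1 + max(3, 0) = 4
Height = 4


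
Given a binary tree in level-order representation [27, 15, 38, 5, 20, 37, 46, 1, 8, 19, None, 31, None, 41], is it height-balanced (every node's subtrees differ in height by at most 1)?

Tree (level-order array): [27, 15, 38, 5, 20, 37, 46, 1, 8, 19, None, 31, None, 41]
Definition: a tree is height-balanced if, at every node, |h(left) - h(right)| <= 1 (empty subtree has height -1).
Bottom-up per-node check:
  node 1: h_left=-1, h_right=-1, diff=0 [OK], height=0
  node 8: h_left=-1, h_right=-1, diff=0 [OK], height=0
  node 5: h_left=0, h_right=0, diff=0 [OK], height=1
  node 19: h_left=-1, h_right=-1, diff=0 [OK], height=0
  node 20: h_left=0, h_right=-1, diff=1 [OK], height=1
  node 15: h_left=1, h_right=1, diff=0 [OK], height=2
  node 31: h_left=-1, h_right=-1, diff=0 [OK], height=0
  node 37: h_left=0, h_right=-1, diff=1 [OK], height=1
  node 41: h_left=-1, h_right=-1, diff=0 [OK], height=0
  node 46: h_left=0, h_right=-1, diff=1 [OK], height=1
  node 38: h_left=1, h_right=1, diff=0 [OK], height=2
  node 27: h_left=2, h_right=2, diff=0 [OK], height=3
All nodes satisfy the balance condition.
Result: Balanced


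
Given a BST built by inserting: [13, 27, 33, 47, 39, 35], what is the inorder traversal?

Tree insertion order: [13, 27, 33, 47, 39, 35]
Tree (level-order array): [13, None, 27, None, 33, None, 47, 39, None, 35]
Inorder traversal: [13, 27, 33, 35, 39, 47]


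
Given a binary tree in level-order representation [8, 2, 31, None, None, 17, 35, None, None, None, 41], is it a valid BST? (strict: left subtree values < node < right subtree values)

Level-order array: [8, 2, 31, None, None, 17, 35, None, None, None, 41]
Validate using subtree bounds (lo, hi): at each node, require lo < value < hi,
then recurse left with hi=value and right with lo=value.
Preorder trace (stopping at first violation):
  at node 8 with bounds (-inf, +inf): OK
  at node 2 with bounds (-inf, 8): OK
  at node 31 with bounds (8, +inf): OK
  at node 17 with bounds (8, 31): OK
  at node 35 with bounds (31, +inf): OK
  at node 41 with bounds (35, +inf): OK
No violation found at any node.
Result: Valid BST


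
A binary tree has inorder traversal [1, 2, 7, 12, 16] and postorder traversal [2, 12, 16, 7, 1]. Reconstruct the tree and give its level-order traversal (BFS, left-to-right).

Inorder:   [1, 2, 7, 12, 16]
Postorder: [2, 12, 16, 7, 1]
Algorithm: postorder visits root last, so walk postorder right-to-left;
each value is the root of the current inorder slice — split it at that
value, recurse on the right subtree first, then the left.
Recursive splits:
  root=1; inorder splits into left=[], right=[2, 7, 12, 16]
  root=7; inorder splits into left=[2], right=[12, 16]
  root=16; inorder splits into left=[12], right=[]
  root=12; inorder splits into left=[], right=[]
  root=2; inorder splits into left=[], right=[]
Reconstructed level-order: [1, 7, 2, 16, 12]


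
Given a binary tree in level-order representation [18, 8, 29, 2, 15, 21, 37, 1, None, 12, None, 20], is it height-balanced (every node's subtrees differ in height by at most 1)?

Tree (level-order array): [18, 8, 29, 2, 15, 21, 37, 1, None, 12, None, 20]
Definition: a tree is height-balanced if, at every node, |h(left) - h(right)| <= 1 (empty subtree has height -1).
Bottom-up per-node check:
  node 1: h_left=-1, h_right=-1, diff=0 [OK], height=0
  node 2: h_left=0, h_right=-1, diff=1 [OK], height=1
  node 12: h_left=-1, h_right=-1, diff=0 [OK], height=0
  node 15: h_left=0, h_right=-1, diff=1 [OK], height=1
  node 8: h_left=1, h_right=1, diff=0 [OK], height=2
  node 20: h_left=-1, h_right=-1, diff=0 [OK], height=0
  node 21: h_left=0, h_right=-1, diff=1 [OK], height=1
  node 37: h_left=-1, h_right=-1, diff=0 [OK], height=0
  node 29: h_left=1, h_right=0, diff=1 [OK], height=2
  node 18: h_left=2, h_right=2, diff=0 [OK], height=3
All nodes satisfy the balance condition.
Result: Balanced


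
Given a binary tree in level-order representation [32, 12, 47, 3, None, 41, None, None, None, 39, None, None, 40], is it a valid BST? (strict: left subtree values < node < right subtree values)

Level-order array: [32, 12, 47, 3, None, 41, None, None, None, 39, None, None, 40]
Validate using subtree bounds (lo, hi): at each node, require lo < value < hi,
then recurse left with hi=value and right with lo=value.
Preorder trace (stopping at first violation):
  at node 32 with bounds (-inf, +inf): OK
  at node 12 with bounds (-inf, 32): OK
  at node 3 with bounds (-inf, 12): OK
  at node 47 with bounds (32, +inf): OK
  at node 41 with bounds (32, 47): OK
  at node 39 with bounds (32, 41): OK
  at node 40 with bounds (39, 41): OK
No violation found at any node.
Result: Valid BST


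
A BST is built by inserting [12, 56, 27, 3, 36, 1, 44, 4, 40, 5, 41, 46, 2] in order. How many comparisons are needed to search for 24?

Search path for 24: 12 -> 56 -> 27
Found: False
Comparisons: 3


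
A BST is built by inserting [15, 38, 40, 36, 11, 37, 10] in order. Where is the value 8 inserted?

Starting tree (level order): [15, 11, 38, 10, None, 36, 40, None, None, None, 37]
Insertion path: 15 -> 11 -> 10
Result: insert 8 as left child of 10
Final tree (level order): [15, 11, 38, 10, None, 36, 40, 8, None, None, 37]


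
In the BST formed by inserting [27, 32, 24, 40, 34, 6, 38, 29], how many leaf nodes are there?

Tree built from: [27, 32, 24, 40, 34, 6, 38, 29]
Tree (level-order array): [27, 24, 32, 6, None, 29, 40, None, None, None, None, 34, None, None, 38]
Rule: A leaf has 0 children.
Per-node child counts:
  node 27: 2 child(ren)
  node 24: 1 child(ren)
  node 6: 0 child(ren)
  node 32: 2 child(ren)
  node 29: 0 child(ren)
  node 40: 1 child(ren)
  node 34: 1 child(ren)
  node 38: 0 child(ren)
Matching nodes: [6, 29, 38]
Count of leaf nodes: 3


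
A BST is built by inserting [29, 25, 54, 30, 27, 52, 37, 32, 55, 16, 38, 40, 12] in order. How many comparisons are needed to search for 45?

Search path for 45: 29 -> 54 -> 30 -> 52 -> 37 -> 38 -> 40
Found: False
Comparisons: 7


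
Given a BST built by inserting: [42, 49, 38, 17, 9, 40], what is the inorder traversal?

Tree insertion order: [42, 49, 38, 17, 9, 40]
Tree (level-order array): [42, 38, 49, 17, 40, None, None, 9]
Inorder traversal: [9, 17, 38, 40, 42, 49]


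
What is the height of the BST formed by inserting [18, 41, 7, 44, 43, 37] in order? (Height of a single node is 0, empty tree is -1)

Insertion order: [18, 41, 7, 44, 43, 37]
Tree (level-order array): [18, 7, 41, None, None, 37, 44, None, None, 43]
Compute height bottom-up (empty subtree = -1):
  height(7) = 1 + max(-1, -1) = 0
  height(37) = 1 + max(-1, -1) = 0
  height(43) = 1 + max(-1, -1) = 0
  height(44) = 1 + max(0, -1) = 1
  height(41) = 1 + max(0, 1) = 2
  height(18) = 1 + max(0, 2) = 3
Height = 3


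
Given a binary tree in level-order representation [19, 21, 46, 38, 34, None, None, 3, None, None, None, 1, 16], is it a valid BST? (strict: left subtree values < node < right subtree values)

Level-order array: [19, 21, 46, 38, 34, None, None, 3, None, None, None, 1, 16]
Validate using subtree bounds (lo, hi): at each node, require lo < value < hi,
then recurse left with hi=value and right with lo=value.
Preorder trace (stopping at first violation):
  at node 19 with bounds (-inf, +inf): OK
  at node 21 with bounds (-inf, 19): VIOLATION
Node 21 violates its bound: not (-inf < 21 < 19).
Result: Not a valid BST


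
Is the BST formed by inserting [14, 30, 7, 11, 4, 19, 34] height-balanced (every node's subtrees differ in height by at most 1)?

Tree (level-order array): [14, 7, 30, 4, 11, 19, 34]
Definition: a tree is height-balanced if, at every node, |h(left) - h(right)| <= 1 (empty subtree has height -1).
Bottom-up per-node check:
  node 4: h_left=-1, h_right=-1, diff=0 [OK], height=0
  node 11: h_left=-1, h_right=-1, diff=0 [OK], height=0
  node 7: h_left=0, h_right=0, diff=0 [OK], height=1
  node 19: h_left=-1, h_right=-1, diff=0 [OK], height=0
  node 34: h_left=-1, h_right=-1, diff=0 [OK], height=0
  node 30: h_left=0, h_right=0, diff=0 [OK], height=1
  node 14: h_left=1, h_right=1, diff=0 [OK], height=2
All nodes satisfy the balance condition.
Result: Balanced


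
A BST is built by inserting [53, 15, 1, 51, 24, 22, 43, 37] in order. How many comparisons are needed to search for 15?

Search path for 15: 53 -> 15
Found: True
Comparisons: 2


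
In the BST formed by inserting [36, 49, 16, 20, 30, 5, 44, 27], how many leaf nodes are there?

Tree built from: [36, 49, 16, 20, 30, 5, 44, 27]
Tree (level-order array): [36, 16, 49, 5, 20, 44, None, None, None, None, 30, None, None, 27]
Rule: A leaf has 0 children.
Per-node child counts:
  node 36: 2 child(ren)
  node 16: 2 child(ren)
  node 5: 0 child(ren)
  node 20: 1 child(ren)
  node 30: 1 child(ren)
  node 27: 0 child(ren)
  node 49: 1 child(ren)
  node 44: 0 child(ren)
Matching nodes: [5, 27, 44]
Count of leaf nodes: 3


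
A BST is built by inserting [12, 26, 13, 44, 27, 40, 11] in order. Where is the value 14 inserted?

Starting tree (level order): [12, 11, 26, None, None, 13, 44, None, None, 27, None, None, 40]
Insertion path: 12 -> 26 -> 13
Result: insert 14 as right child of 13
Final tree (level order): [12, 11, 26, None, None, 13, 44, None, 14, 27, None, None, None, None, 40]


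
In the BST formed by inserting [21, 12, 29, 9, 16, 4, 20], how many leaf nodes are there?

Tree built from: [21, 12, 29, 9, 16, 4, 20]
Tree (level-order array): [21, 12, 29, 9, 16, None, None, 4, None, None, 20]
Rule: A leaf has 0 children.
Per-node child counts:
  node 21: 2 child(ren)
  node 12: 2 child(ren)
  node 9: 1 child(ren)
  node 4: 0 child(ren)
  node 16: 1 child(ren)
  node 20: 0 child(ren)
  node 29: 0 child(ren)
Matching nodes: [4, 20, 29]
Count of leaf nodes: 3


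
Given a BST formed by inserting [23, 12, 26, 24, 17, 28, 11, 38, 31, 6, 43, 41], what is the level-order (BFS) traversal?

Tree insertion order: [23, 12, 26, 24, 17, 28, 11, 38, 31, 6, 43, 41]
Tree (level-order array): [23, 12, 26, 11, 17, 24, 28, 6, None, None, None, None, None, None, 38, None, None, 31, 43, None, None, 41]
BFS from the root, enqueuing left then right child of each popped node:
  queue [23] -> pop 23, enqueue [12, 26], visited so far: [23]
  queue [12, 26] -> pop 12, enqueue [11, 17], visited so far: [23, 12]
  queue [26, 11, 17] -> pop 26, enqueue [24, 28], visited so far: [23, 12, 26]
  queue [11, 17, 24, 28] -> pop 11, enqueue [6], visited so far: [23, 12, 26, 11]
  queue [17, 24, 28, 6] -> pop 17, enqueue [none], visited so far: [23, 12, 26, 11, 17]
  queue [24, 28, 6] -> pop 24, enqueue [none], visited so far: [23, 12, 26, 11, 17, 24]
  queue [28, 6] -> pop 28, enqueue [38], visited so far: [23, 12, 26, 11, 17, 24, 28]
  queue [6, 38] -> pop 6, enqueue [none], visited so far: [23, 12, 26, 11, 17, 24, 28, 6]
  queue [38] -> pop 38, enqueue [31, 43], visited so far: [23, 12, 26, 11, 17, 24, 28, 6, 38]
  queue [31, 43] -> pop 31, enqueue [none], visited so far: [23, 12, 26, 11, 17, 24, 28, 6, 38, 31]
  queue [43] -> pop 43, enqueue [41], visited so far: [23, 12, 26, 11, 17, 24, 28, 6, 38, 31, 43]
  queue [41] -> pop 41, enqueue [none], visited so far: [23, 12, 26, 11, 17, 24, 28, 6, 38, 31, 43, 41]
Result: [23, 12, 26, 11, 17, 24, 28, 6, 38, 31, 43, 41]


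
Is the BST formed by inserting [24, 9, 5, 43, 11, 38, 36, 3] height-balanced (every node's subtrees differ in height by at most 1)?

Tree (level-order array): [24, 9, 43, 5, 11, 38, None, 3, None, None, None, 36]
Definition: a tree is height-balanced if, at every node, |h(left) - h(right)| <= 1 (empty subtree has height -1).
Bottom-up per-node check:
  node 3: h_left=-1, h_right=-1, diff=0 [OK], height=0
  node 5: h_left=0, h_right=-1, diff=1 [OK], height=1
  node 11: h_left=-1, h_right=-1, diff=0 [OK], height=0
  node 9: h_left=1, h_right=0, diff=1 [OK], height=2
  node 36: h_left=-1, h_right=-1, diff=0 [OK], height=0
  node 38: h_left=0, h_right=-1, diff=1 [OK], height=1
  node 43: h_left=1, h_right=-1, diff=2 [FAIL (|1--1|=2 > 1)], height=2
  node 24: h_left=2, h_right=2, diff=0 [OK], height=3
Node 43 violates the condition: |1 - -1| = 2 > 1.
Result: Not balanced


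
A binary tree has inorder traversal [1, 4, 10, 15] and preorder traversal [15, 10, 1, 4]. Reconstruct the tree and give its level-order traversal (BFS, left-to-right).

Inorder:  [1, 4, 10, 15]
Preorder: [15, 10, 1, 4]
Algorithm: preorder visits root first, so consume preorder in order;
for each root, split the current inorder slice at that value into
left-subtree inorder and right-subtree inorder, then recurse.
Recursive splits:
  root=15; inorder splits into left=[1, 4, 10], right=[]
  root=10; inorder splits into left=[1, 4], right=[]
  root=1; inorder splits into left=[], right=[4]
  root=4; inorder splits into left=[], right=[]
Reconstructed level-order: [15, 10, 1, 4]


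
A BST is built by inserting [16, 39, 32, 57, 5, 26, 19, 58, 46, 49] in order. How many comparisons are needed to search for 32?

Search path for 32: 16 -> 39 -> 32
Found: True
Comparisons: 3


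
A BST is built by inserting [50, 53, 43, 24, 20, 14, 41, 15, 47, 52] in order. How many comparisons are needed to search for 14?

Search path for 14: 50 -> 43 -> 24 -> 20 -> 14
Found: True
Comparisons: 5


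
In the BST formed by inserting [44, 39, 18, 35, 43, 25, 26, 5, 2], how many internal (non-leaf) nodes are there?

Tree built from: [44, 39, 18, 35, 43, 25, 26, 5, 2]
Tree (level-order array): [44, 39, None, 18, 43, 5, 35, None, None, 2, None, 25, None, None, None, None, 26]
Rule: An internal node has at least one child.
Per-node child counts:
  node 44: 1 child(ren)
  node 39: 2 child(ren)
  node 18: 2 child(ren)
  node 5: 1 child(ren)
  node 2: 0 child(ren)
  node 35: 1 child(ren)
  node 25: 1 child(ren)
  node 26: 0 child(ren)
  node 43: 0 child(ren)
Matching nodes: [44, 39, 18, 5, 35, 25]
Count of internal (non-leaf) nodes: 6


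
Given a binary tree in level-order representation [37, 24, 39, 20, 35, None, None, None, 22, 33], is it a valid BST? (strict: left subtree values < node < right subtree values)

Level-order array: [37, 24, 39, 20, 35, None, None, None, 22, 33]
Validate using subtree bounds (lo, hi): at each node, require lo < value < hi,
then recurse left with hi=value and right with lo=value.
Preorder trace (stopping at first violation):
  at node 37 with bounds (-inf, +inf): OK
  at node 24 with bounds (-inf, 37): OK
  at node 20 with bounds (-inf, 24): OK
  at node 22 with bounds (20, 24): OK
  at node 35 with bounds (24, 37): OK
  at node 33 with bounds (24, 35): OK
  at node 39 with bounds (37, +inf): OK
No violation found at any node.
Result: Valid BST


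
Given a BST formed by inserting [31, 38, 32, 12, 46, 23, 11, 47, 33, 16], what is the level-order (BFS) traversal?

Tree insertion order: [31, 38, 32, 12, 46, 23, 11, 47, 33, 16]
Tree (level-order array): [31, 12, 38, 11, 23, 32, 46, None, None, 16, None, None, 33, None, 47]
BFS from the root, enqueuing left then right child of each popped node:
  queue [31] -> pop 31, enqueue [12, 38], visited so far: [31]
  queue [12, 38] -> pop 12, enqueue [11, 23], visited so far: [31, 12]
  queue [38, 11, 23] -> pop 38, enqueue [32, 46], visited so far: [31, 12, 38]
  queue [11, 23, 32, 46] -> pop 11, enqueue [none], visited so far: [31, 12, 38, 11]
  queue [23, 32, 46] -> pop 23, enqueue [16], visited so far: [31, 12, 38, 11, 23]
  queue [32, 46, 16] -> pop 32, enqueue [33], visited so far: [31, 12, 38, 11, 23, 32]
  queue [46, 16, 33] -> pop 46, enqueue [47], visited so far: [31, 12, 38, 11, 23, 32, 46]
  queue [16, 33, 47] -> pop 16, enqueue [none], visited so far: [31, 12, 38, 11, 23, 32, 46, 16]
  queue [33, 47] -> pop 33, enqueue [none], visited so far: [31, 12, 38, 11, 23, 32, 46, 16, 33]
  queue [47] -> pop 47, enqueue [none], visited so far: [31, 12, 38, 11, 23, 32, 46, 16, 33, 47]
Result: [31, 12, 38, 11, 23, 32, 46, 16, 33, 47]


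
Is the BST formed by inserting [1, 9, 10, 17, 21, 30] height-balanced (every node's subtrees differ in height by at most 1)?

Tree (level-order array): [1, None, 9, None, 10, None, 17, None, 21, None, 30]
Definition: a tree is height-balanced if, at every node, |h(left) - h(right)| <= 1 (empty subtree has height -1).
Bottom-up per-node check:
  node 30: h_left=-1, h_right=-1, diff=0 [OK], height=0
  node 21: h_left=-1, h_right=0, diff=1 [OK], height=1
  node 17: h_left=-1, h_right=1, diff=2 [FAIL (|-1-1|=2 > 1)], height=2
  node 10: h_left=-1, h_right=2, diff=3 [FAIL (|-1-2|=3 > 1)], height=3
  node 9: h_left=-1, h_right=3, diff=4 [FAIL (|-1-3|=4 > 1)], height=4
  node 1: h_left=-1, h_right=4, diff=5 [FAIL (|-1-4|=5 > 1)], height=5
Node 17 violates the condition: |-1 - 1| = 2 > 1.
Result: Not balanced


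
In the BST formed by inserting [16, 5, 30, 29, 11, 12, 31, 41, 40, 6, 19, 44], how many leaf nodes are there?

Tree built from: [16, 5, 30, 29, 11, 12, 31, 41, 40, 6, 19, 44]
Tree (level-order array): [16, 5, 30, None, 11, 29, 31, 6, 12, 19, None, None, 41, None, None, None, None, None, None, 40, 44]
Rule: A leaf has 0 children.
Per-node child counts:
  node 16: 2 child(ren)
  node 5: 1 child(ren)
  node 11: 2 child(ren)
  node 6: 0 child(ren)
  node 12: 0 child(ren)
  node 30: 2 child(ren)
  node 29: 1 child(ren)
  node 19: 0 child(ren)
  node 31: 1 child(ren)
  node 41: 2 child(ren)
  node 40: 0 child(ren)
  node 44: 0 child(ren)
Matching nodes: [6, 12, 19, 40, 44]
Count of leaf nodes: 5


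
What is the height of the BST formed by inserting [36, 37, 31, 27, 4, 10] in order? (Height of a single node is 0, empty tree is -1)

Insertion order: [36, 37, 31, 27, 4, 10]
Tree (level-order array): [36, 31, 37, 27, None, None, None, 4, None, None, 10]
Compute height bottom-up (empty subtree = -1):
  height(10) = 1 + max(-1, -1) = 0
  height(4) = 1 + max(-1, 0) = 1
  height(27) = 1 + max(1, -1) = 2
  height(31) = 1 + max(2, -1) = 3
  height(37) = 1 + max(-1, -1) = 0
  height(36) = 1 + max(3, 0) = 4
Height = 4


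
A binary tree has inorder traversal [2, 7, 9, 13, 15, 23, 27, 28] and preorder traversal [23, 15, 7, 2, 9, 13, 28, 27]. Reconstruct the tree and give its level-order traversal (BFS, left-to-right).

Inorder:  [2, 7, 9, 13, 15, 23, 27, 28]
Preorder: [23, 15, 7, 2, 9, 13, 28, 27]
Algorithm: preorder visits root first, so consume preorder in order;
for each root, split the current inorder slice at that value into
left-subtree inorder and right-subtree inorder, then recurse.
Recursive splits:
  root=23; inorder splits into left=[2, 7, 9, 13, 15], right=[27, 28]
  root=15; inorder splits into left=[2, 7, 9, 13], right=[]
  root=7; inorder splits into left=[2], right=[9, 13]
  root=2; inorder splits into left=[], right=[]
  root=9; inorder splits into left=[], right=[13]
  root=13; inorder splits into left=[], right=[]
  root=28; inorder splits into left=[27], right=[]
  root=27; inorder splits into left=[], right=[]
Reconstructed level-order: [23, 15, 28, 7, 27, 2, 9, 13]


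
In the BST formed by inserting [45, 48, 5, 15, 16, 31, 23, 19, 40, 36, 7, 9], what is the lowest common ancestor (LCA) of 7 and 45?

Tree insertion order: [45, 48, 5, 15, 16, 31, 23, 19, 40, 36, 7, 9]
Tree (level-order array): [45, 5, 48, None, 15, None, None, 7, 16, None, 9, None, 31, None, None, 23, 40, 19, None, 36]
In a BST, the LCA of p=7, q=45 is the first node v on the
root-to-leaf path with p <= v <= q (go left if both < v, right if both > v).
Walk from root:
  at 45: 7 <= 45 <= 45, this is the LCA
LCA = 45


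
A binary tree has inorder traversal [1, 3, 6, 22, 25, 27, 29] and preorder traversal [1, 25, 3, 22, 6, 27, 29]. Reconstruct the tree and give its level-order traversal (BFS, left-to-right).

Inorder:  [1, 3, 6, 22, 25, 27, 29]
Preorder: [1, 25, 3, 22, 6, 27, 29]
Algorithm: preorder visits root first, so consume preorder in order;
for each root, split the current inorder slice at that value into
left-subtree inorder and right-subtree inorder, then recurse.
Recursive splits:
  root=1; inorder splits into left=[], right=[3, 6, 22, 25, 27, 29]
  root=25; inorder splits into left=[3, 6, 22], right=[27, 29]
  root=3; inorder splits into left=[], right=[6, 22]
  root=22; inorder splits into left=[6], right=[]
  root=6; inorder splits into left=[], right=[]
  root=27; inorder splits into left=[], right=[29]
  root=29; inorder splits into left=[], right=[]
Reconstructed level-order: [1, 25, 3, 27, 22, 29, 6]


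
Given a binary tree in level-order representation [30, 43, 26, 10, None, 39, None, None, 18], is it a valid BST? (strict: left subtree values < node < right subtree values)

Level-order array: [30, 43, 26, 10, None, 39, None, None, 18]
Validate using subtree bounds (lo, hi): at each node, require lo < value < hi,
then recurse left with hi=value and right with lo=value.
Preorder trace (stopping at first violation):
  at node 30 with bounds (-inf, +inf): OK
  at node 43 with bounds (-inf, 30): VIOLATION
Node 43 violates its bound: not (-inf < 43 < 30).
Result: Not a valid BST


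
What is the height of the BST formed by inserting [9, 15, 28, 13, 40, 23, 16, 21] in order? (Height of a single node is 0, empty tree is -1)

Insertion order: [9, 15, 28, 13, 40, 23, 16, 21]
Tree (level-order array): [9, None, 15, 13, 28, None, None, 23, 40, 16, None, None, None, None, 21]
Compute height bottom-up (empty subtree = -1):
  height(13) = 1 + max(-1, -1) = 0
  height(21) = 1 + max(-1, -1) = 0
  height(16) = 1 + max(-1, 0) = 1
  height(23) = 1 + max(1, -1) = 2
  height(40) = 1 + max(-1, -1) = 0
  height(28) = 1 + max(2, 0) = 3
  height(15) = 1 + max(0, 3) = 4
  height(9) = 1 + max(-1, 4) = 5
Height = 5


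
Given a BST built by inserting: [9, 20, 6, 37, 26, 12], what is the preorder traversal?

Tree insertion order: [9, 20, 6, 37, 26, 12]
Tree (level-order array): [9, 6, 20, None, None, 12, 37, None, None, 26]
Preorder traversal: [9, 6, 20, 12, 37, 26]


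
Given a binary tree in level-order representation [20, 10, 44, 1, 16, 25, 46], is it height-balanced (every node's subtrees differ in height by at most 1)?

Tree (level-order array): [20, 10, 44, 1, 16, 25, 46]
Definition: a tree is height-balanced if, at every node, |h(left) - h(right)| <= 1 (empty subtree has height -1).
Bottom-up per-node check:
  node 1: h_left=-1, h_right=-1, diff=0 [OK], height=0
  node 16: h_left=-1, h_right=-1, diff=0 [OK], height=0
  node 10: h_left=0, h_right=0, diff=0 [OK], height=1
  node 25: h_left=-1, h_right=-1, diff=0 [OK], height=0
  node 46: h_left=-1, h_right=-1, diff=0 [OK], height=0
  node 44: h_left=0, h_right=0, diff=0 [OK], height=1
  node 20: h_left=1, h_right=1, diff=0 [OK], height=2
All nodes satisfy the balance condition.
Result: Balanced


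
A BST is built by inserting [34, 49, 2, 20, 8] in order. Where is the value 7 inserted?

Starting tree (level order): [34, 2, 49, None, 20, None, None, 8]
Insertion path: 34 -> 2 -> 20 -> 8
Result: insert 7 as left child of 8
Final tree (level order): [34, 2, 49, None, 20, None, None, 8, None, 7]


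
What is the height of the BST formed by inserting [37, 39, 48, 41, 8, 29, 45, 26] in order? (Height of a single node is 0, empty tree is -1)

Insertion order: [37, 39, 48, 41, 8, 29, 45, 26]
Tree (level-order array): [37, 8, 39, None, 29, None, 48, 26, None, 41, None, None, None, None, 45]
Compute height bottom-up (empty subtree = -1):
  height(26) = 1 + max(-1, -1) = 0
  height(29) = 1 + max(0, -1) = 1
  height(8) = 1 + max(-1, 1) = 2
  height(45) = 1 + max(-1, -1) = 0
  height(41) = 1 + max(-1, 0) = 1
  height(48) = 1 + max(1, -1) = 2
  height(39) = 1 + max(-1, 2) = 3
  height(37) = 1 + max(2, 3) = 4
Height = 4


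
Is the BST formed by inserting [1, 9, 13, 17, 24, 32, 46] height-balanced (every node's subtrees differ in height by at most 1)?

Tree (level-order array): [1, None, 9, None, 13, None, 17, None, 24, None, 32, None, 46]
Definition: a tree is height-balanced if, at every node, |h(left) - h(right)| <= 1 (empty subtree has height -1).
Bottom-up per-node check:
  node 46: h_left=-1, h_right=-1, diff=0 [OK], height=0
  node 32: h_left=-1, h_right=0, diff=1 [OK], height=1
  node 24: h_left=-1, h_right=1, diff=2 [FAIL (|-1-1|=2 > 1)], height=2
  node 17: h_left=-1, h_right=2, diff=3 [FAIL (|-1-2|=3 > 1)], height=3
  node 13: h_left=-1, h_right=3, diff=4 [FAIL (|-1-3|=4 > 1)], height=4
  node 9: h_left=-1, h_right=4, diff=5 [FAIL (|-1-4|=5 > 1)], height=5
  node 1: h_left=-1, h_right=5, diff=6 [FAIL (|-1-5|=6 > 1)], height=6
Node 24 violates the condition: |-1 - 1| = 2 > 1.
Result: Not balanced


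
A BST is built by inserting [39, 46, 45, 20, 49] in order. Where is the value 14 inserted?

Starting tree (level order): [39, 20, 46, None, None, 45, 49]
Insertion path: 39 -> 20
Result: insert 14 as left child of 20
Final tree (level order): [39, 20, 46, 14, None, 45, 49]


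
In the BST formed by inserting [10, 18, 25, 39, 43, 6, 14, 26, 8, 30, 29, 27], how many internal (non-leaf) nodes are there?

Tree built from: [10, 18, 25, 39, 43, 6, 14, 26, 8, 30, 29, 27]
Tree (level-order array): [10, 6, 18, None, 8, 14, 25, None, None, None, None, None, 39, 26, 43, None, 30, None, None, 29, None, 27]
Rule: An internal node has at least one child.
Per-node child counts:
  node 10: 2 child(ren)
  node 6: 1 child(ren)
  node 8: 0 child(ren)
  node 18: 2 child(ren)
  node 14: 0 child(ren)
  node 25: 1 child(ren)
  node 39: 2 child(ren)
  node 26: 1 child(ren)
  node 30: 1 child(ren)
  node 29: 1 child(ren)
  node 27: 0 child(ren)
  node 43: 0 child(ren)
Matching nodes: [10, 6, 18, 25, 39, 26, 30, 29]
Count of internal (non-leaf) nodes: 8


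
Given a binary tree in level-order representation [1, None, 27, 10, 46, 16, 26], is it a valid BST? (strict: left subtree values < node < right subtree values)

Level-order array: [1, None, 27, 10, 46, 16, 26]
Validate using subtree bounds (lo, hi): at each node, require lo < value < hi,
then recurse left with hi=value and right with lo=value.
Preorder trace (stopping at first violation):
  at node 1 with bounds (-inf, +inf): OK
  at node 27 with bounds (1, +inf): OK
  at node 10 with bounds (1, 27): OK
  at node 16 with bounds (1, 10): VIOLATION
Node 16 violates its bound: not (1 < 16 < 10).
Result: Not a valid BST


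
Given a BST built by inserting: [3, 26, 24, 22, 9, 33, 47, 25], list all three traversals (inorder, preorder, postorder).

Tree insertion order: [3, 26, 24, 22, 9, 33, 47, 25]
Tree (level-order array): [3, None, 26, 24, 33, 22, 25, None, 47, 9]
Inorder (L, root, R): [3, 9, 22, 24, 25, 26, 33, 47]
Preorder (root, L, R): [3, 26, 24, 22, 9, 25, 33, 47]
Postorder (L, R, root): [9, 22, 25, 24, 47, 33, 26, 3]


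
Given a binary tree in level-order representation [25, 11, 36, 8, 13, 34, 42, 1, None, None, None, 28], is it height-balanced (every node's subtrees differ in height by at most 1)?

Tree (level-order array): [25, 11, 36, 8, 13, 34, 42, 1, None, None, None, 28]
Definition: a tree is height-balanced if, at every node, |h(left) - h(right)| <= 1 (empty subtree has height -1).
Bottom-up per-node check:
  node 1: h_left=-1, h_right=-1, diff=0 [OK], height=0
  node 8: h_left=0, h_right=-1, diff=1 [OK], height=1
  node 13: h_left=-1, h_right=-1, diff=0 [OK], height=0
  node 11: h_left=1, h_right=0, diff=1 [OK], height=2
  node 28: h_left=-1, h_right=-1, diff=0 [OK], height=0
  node 34: h_left=0, h_right=-1, diff=1 [OK], height=1
  node 42: h_left=-1, h_right=-1, diff=0 [OK], height=0
  node 36: h_left=1, h_right=0, diff=1 [OK], height=2
  node 25: h_left=2, h_right=2, diff=0 [OK], height=3
All nodes satisfy the balance condition.
Result: Balanced


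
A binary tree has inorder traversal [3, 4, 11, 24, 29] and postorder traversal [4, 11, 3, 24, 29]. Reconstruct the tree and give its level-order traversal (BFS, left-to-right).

Inorder:   [3, 4, 11, 24, 29]
Postorder: [4, 11, 3, 24, 29]
Algorithm: postorder visits root last, so walk postorder right-to-left;
each value is the root of the current inorder slice — split it at that
value, recurse on the right subtree first, then the left.
Recursive splits:
  root=29; inorder splits into left=[3, 4, 11, 24], right=[]
  root=24; inorder splits into left=[3, 4, 11], right=[]
  root=3; inorder splits into left=[], right=[4, 11]
  root=11; inorder splits into left=[4], right=[]
  root=4; inorder splits into left=[], right=[]
Reconstructed level-order: [29, 24, 3, 11, 4]
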